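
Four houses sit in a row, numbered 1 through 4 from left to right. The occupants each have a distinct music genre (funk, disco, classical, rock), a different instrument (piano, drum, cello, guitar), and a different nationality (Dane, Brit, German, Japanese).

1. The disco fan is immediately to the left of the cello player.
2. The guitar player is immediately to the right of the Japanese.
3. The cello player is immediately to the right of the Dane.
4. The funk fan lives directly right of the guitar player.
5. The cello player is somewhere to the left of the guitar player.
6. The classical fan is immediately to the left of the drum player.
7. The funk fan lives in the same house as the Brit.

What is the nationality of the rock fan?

Clue 5 places the cello player in house 2.
Clue 5 places the guitar player in house 3.
The only instrument still possible for house 1 is piano.
House 4 instrument: only drum fits.
Clue 1 places the disco fan in house 1.
By clue 2, the Japanese is in house 2.
The Dane is in house 1 (clue 3).
By clue 4, the funk fan is in house 4.
Clue 6: the classical fan is in house 3.
The Brit is in house 4 (clue 7).
House 2's music genre must be rock (nothing else left).
That leaves German as the nationality for house 3.
So: house 1 = disco/piano/Dane, house 2 = rock/cello/Japanese, house 3 = classical/guitar/German, house 4 = funk/drum/Brit.

Japanese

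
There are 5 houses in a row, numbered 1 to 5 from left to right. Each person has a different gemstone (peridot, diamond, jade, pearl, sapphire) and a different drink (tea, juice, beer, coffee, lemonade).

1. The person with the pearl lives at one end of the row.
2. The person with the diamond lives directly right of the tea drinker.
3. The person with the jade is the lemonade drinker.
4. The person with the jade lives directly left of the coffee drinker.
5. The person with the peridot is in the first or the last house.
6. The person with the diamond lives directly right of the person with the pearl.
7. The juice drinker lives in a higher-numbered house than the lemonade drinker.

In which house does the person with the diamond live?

2

By clue 6, the person with the diamond is in house 2.
Clue 6 places the person with the pearl in house 1.
Clue 2 places the tea drinker in house 1.
House 5's gemstone must be peridot (nothing else left).
The only drink still possible for house 2 is beer.
House 3's drink must be lemonade (nothing else left).
Clue 3: the person with the jade is in house 3.
Clue 4: the coffee drinker is in house 4.
The only gemstone still possible for house 4 is sapphire.
So house 5 gets juice for drink.
So: house 1 = pearl/tea, house 2 = diamond/beer, house 3 = jade/lemonade, house 4 = sapphire/coffee, house 5 = peridot/juice.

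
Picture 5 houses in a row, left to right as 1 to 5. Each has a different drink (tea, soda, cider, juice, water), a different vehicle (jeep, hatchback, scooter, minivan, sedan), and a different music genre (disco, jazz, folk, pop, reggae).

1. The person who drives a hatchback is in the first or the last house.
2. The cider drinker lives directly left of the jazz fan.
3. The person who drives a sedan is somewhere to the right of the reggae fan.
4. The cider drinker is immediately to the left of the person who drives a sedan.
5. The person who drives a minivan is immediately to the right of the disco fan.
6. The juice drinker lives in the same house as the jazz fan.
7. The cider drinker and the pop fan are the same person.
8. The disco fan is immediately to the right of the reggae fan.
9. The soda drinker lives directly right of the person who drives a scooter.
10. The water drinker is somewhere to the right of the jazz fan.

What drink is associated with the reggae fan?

tea

House 5 music genre: only folk fits.
The person who drives a hatchback is narrowed to house 1 or 5; consider each.
Placing it in house 1 leads to a contradiction, so it's in house 5.
So house 4 gets jazz for music genre.
Clue 2: the cider drinker is in house 3.
By clue 4, the person who drives a sedan is in house 4.
Clue 6 places the juice drinker in house 4.
Clue 7: the pop fan is in house 3.
The water drinker is in house 5 (clue 10).
The only drink still possible for house 1 is tea.
House 2 drink: only soda fits.
That leaves reggae as the music genre for house 1.
That leaves disco as the music genre for house 2.
Clue 9 places the person who drives a scooter in house 1.
House 2 vehicle: only jeep fits.
House 3's vehicle must be minivan (nothing else left).
So: house 1 = tea/scooter/reggae, house 2 = soda/jeep/disco, house 3 = cider/minivan/pop, house 4 = juice/sedan/jazz, house 5 = water/hatchback/folk.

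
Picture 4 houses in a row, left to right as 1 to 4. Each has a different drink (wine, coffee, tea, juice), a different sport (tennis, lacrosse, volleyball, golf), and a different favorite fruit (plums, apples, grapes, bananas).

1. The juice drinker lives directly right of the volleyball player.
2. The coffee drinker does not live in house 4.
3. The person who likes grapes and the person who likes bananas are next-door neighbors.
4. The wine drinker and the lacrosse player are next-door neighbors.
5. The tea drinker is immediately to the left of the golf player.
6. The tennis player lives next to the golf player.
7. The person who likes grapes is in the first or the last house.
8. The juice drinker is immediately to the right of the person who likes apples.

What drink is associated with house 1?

The person who likes bananas is narrowed to house 2 or 3; consider each.
Placing it in house 3 leads to a contradiction, so it's in house 2.
The person who likes grapes is in house 1 (clue 3).
House 4 favorite fruit: only plums fits.
By clue 8, the juice drinker is in house 4.
House 3's favorite fruit must be apples (nothing else left).
Clue 1: the volleyball player is in house 3.
By clue 6, the tennis player is in house 1.
The golf player is in house 2 (clue 6).
So house 4 gets lacrosse for sport.
Clue 4: the wine drinker is in house 3.
Clue 5 places the tea drinker in house 1.
House 2 drink: only coffee fits.
So: house 1 = tea/tennis/grapes, house 2 = coffee/golf/bananas, house 3 = wine/volleyball/apples, house 4 = juice/lacrosse/plums.

tea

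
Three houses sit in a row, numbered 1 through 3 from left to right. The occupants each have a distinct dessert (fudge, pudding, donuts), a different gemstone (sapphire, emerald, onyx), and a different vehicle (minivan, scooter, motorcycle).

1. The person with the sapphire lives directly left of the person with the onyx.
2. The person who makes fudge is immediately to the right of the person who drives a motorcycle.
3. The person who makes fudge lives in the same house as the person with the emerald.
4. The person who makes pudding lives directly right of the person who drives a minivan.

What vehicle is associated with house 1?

minivan

That leaves donuts as the dessert for house 1.
The only gemstone still possible for house 1 is sapphire.
House 3 vehicle: only scooter fits.
By clue 1, the person with the onyx is in house 2.
The only gemstone still possible for house 3 is emerald.
From clue 3, the person who makes fudge must be in house 3.
That leaves pudding as the dessert for house 2.
By clue 2, the person who drives a motorcycle is in house 2.
Clue 4: the person who drives a minivan is in house 1.
So: house 1 = donuts/sapphire/minivan, house 2 = pudding/onyx/motorcycle, house 3 = fudge/emerald/scooter.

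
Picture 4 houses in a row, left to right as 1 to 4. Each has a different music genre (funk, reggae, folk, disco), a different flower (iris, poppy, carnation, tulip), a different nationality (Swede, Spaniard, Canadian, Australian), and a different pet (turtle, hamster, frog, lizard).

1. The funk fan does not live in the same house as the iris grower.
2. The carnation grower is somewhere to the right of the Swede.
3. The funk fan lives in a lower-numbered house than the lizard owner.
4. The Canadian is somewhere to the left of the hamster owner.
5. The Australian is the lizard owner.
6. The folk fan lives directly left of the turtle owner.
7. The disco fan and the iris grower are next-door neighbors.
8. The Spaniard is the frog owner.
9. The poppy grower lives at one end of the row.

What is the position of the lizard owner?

House 1 pet: only frog fits.
The Spaniard is in house 1 (clue 8).
House 4 nationality: only Australian fits.
By clue 5, the lizard owner is in house 4.
So house 2 gets turtle for pet.
That leaves hamster as the pet for house 3.
Clue 4 places the Canadian in house 2.
By clue 6, the folk fan is in house 1.
House 3 nationality: only Swede fits.
By clue 2, the carnation grower is in house 4.
The only flower still possible for house 1 is poppy.
The funk fan is narrowed to house 2 or 3; consider each.
Placing it in house 3 leads to a contradiction, so it's in house 2.
Clue 1 places the iris grower in house 3.
That leaves reggae as the music genre for house 3.
So house 4 gets disco for music genre.
House 2 flower: only tulip fits.
So: house 1 = folk/poppy/Spaniard/frog, house 2 = funk/tulip/Canadian/turtle, house 3 = reggae/iris/Swede/hamster, house 4 = disco/carnation/Australian/lizard.

4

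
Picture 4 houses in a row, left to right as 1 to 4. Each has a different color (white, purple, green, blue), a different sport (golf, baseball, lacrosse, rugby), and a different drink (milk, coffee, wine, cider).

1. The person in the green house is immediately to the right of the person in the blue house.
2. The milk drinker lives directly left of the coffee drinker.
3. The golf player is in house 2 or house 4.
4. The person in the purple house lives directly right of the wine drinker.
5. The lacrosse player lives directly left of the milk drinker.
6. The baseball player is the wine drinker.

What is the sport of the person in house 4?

golf

The golf player is narrowed to house 2 or 4; consider each.
Placing it in house 2 leads to a contradiction, so it's in house 4.
The lacrosse player is narrowed to house 1 or 2; consider each.
Placing it in house 1 leads to a contradiction, so it's in house 2.
The milk drinker is in house 3 (clue 5).
House 4 drink: only coffee fits.
Clue 6 places the baseball player in house 1.
Clue 6 places the wine drinker in house 1.
The only sport still possible for house 3 is rugby.
The only drink still possible for house 2 is cider.
Clue 4 places the person in the purple house in house 2.
By clue 1, the person in the green house is in house 4.
The person in the blue house is in house 3 (clue 1).
House 1's color must be white (nothing else left).
So: house 1 = white/baseball/wine, house 2 = purple/lacrosse/cider, house 3 = blue/rugby/milk, house 4 = green/golf/coffee.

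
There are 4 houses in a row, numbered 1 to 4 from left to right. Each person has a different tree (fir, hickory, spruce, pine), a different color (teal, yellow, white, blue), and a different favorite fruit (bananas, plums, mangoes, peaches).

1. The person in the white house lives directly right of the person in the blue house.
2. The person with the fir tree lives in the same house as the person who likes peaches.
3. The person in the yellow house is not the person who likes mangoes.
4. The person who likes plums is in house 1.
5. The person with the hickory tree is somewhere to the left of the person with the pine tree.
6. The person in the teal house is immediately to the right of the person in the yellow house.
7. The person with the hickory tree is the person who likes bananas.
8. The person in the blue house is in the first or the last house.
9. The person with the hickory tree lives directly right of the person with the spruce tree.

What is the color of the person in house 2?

Clue 4 places the person who likes plums in house 1.
From clue 8, the person in the blue house must be in house 1.
By clue 1, the person in the white house is in house 2.
So house 1 gets spruce for tree.
That leaves teal as the color for house 4.
Clue 9: the person with the hickory tree is in house 2.
House 3's color must be yellow (nothing else left).
Clue 7 places the person who likes bananas in house 2.
The only favorite fruit still possible for house 3 is peaches.
House 4 favorite fruit: only mangoes fits.
Clue 2 places the person with the fir tree in house 3.
House 4 tree: only pine fits.
So: house 1 = spruce/blue/plums, house 2 = hickory/white/bananas, house 3 = fir/yellow/peaches, house 4 = pine/teal/mangoes.

white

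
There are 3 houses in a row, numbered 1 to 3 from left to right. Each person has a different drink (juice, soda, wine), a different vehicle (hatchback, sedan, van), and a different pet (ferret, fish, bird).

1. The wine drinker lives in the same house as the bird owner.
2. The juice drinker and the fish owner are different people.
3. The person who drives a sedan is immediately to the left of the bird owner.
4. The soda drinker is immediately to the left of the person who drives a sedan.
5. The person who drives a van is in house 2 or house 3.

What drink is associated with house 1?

soda

The soda drinker is in house 1 (clue 4).
Clue 4 places the person who drives a sedan in house 2.
So house 1 gets hatchback for vehicle.
House 3 vehicle: only van fits.
The bird owner is in house 3 (clue 3).
Clue 1: the wine drinker is in house 3.
House 2 drink: only juice fits.
Clue 2: the fish owner is in house 1.
The only pet still possible for house 2 is ferret.
So: house 1 = soda/hatchback/fish, house 2 = juice/sedan/ferret, house 3 = wine/van/bird.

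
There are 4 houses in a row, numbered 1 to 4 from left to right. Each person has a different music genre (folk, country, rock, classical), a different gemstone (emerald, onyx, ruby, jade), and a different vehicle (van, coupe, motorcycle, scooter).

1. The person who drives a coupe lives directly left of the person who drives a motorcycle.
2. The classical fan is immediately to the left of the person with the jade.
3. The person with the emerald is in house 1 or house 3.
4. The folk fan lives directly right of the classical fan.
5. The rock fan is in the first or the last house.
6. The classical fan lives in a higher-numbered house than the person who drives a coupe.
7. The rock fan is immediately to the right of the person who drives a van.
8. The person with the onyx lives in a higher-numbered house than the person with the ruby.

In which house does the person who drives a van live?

3

Clue 7 places the rock fan in house 4.
The person who drives a van is in house 3 (clue 7).
House 1's music genre must be country (nothing else left).
Clue 1 places the person who drives a coupe in house 1.
Clue 1 places the person who drives a motorcycle in house 2.
Clue 4: the folk fan is in house 3.
From clue 4, the classical fan must be in house 2.
House 4's vehicle must be scooter (nothing else left).
By clue 2, the person with the jade is in house 3.
House 4's gemstone must be onyx (nothing else left).
The only gemstone still possible for house 1 is emerald.
So house 2 gets ruby for gemstone.
So: house 1 = country/emerald/coupe, house 2 = classical/ruby/motorcycle, house 3 = folk/jade/van, house 4 = rock/onyx/scooter.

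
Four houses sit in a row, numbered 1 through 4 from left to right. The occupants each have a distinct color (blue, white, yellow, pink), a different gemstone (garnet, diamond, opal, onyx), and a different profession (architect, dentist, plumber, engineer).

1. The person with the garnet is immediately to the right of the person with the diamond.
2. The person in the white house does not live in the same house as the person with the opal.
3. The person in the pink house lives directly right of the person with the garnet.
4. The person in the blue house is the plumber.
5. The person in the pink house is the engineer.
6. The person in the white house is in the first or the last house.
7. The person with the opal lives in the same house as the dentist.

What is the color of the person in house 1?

white

The person in the pink house is narrowed to house 3 or 4; consider each.
Placing it in house 4 leads to a contradiction, so it's in house 3.
The person with the garnet is in house 2 (clue 3).
Clue 5 places the engineer in house 3.
The only gemstone still possible for house 1 is diamond.
The person with the opal is in house 4 (clue 7).
By clue 7, the dentist is in house 4.
That leaves onyx as the gemstone for house 3.
Clue 2: the person in the white house is in house 1.
The only color still possible for house 4 is yellow.
The plumber is in house 2 (clue 4).
The only color still possible for house 2 is blue.
The only profession still possible for house 1 is architect.
So: house 1 = white/diamond/architect, house 2 = blue/garnet/plumber, house 3 = pink/onyx/engineer, house 4 = yellow/opal/dentist.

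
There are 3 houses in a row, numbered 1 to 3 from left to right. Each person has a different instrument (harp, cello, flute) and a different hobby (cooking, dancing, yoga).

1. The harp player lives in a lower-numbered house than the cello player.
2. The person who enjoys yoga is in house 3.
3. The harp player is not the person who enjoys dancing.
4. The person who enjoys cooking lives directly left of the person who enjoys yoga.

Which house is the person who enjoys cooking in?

By clue 2, the person who enjoys yoga is in house 3.
The person who enjoys cooking is in house 2 (clue 4).
The only hobby still possible for house 1 is dancing.
Clue 3 places the harp player in house 2.
House 1's instrument must be flute (nothing else left).
House 3 instrument: only cello fits.
So: house 1 = flute/dancing, house 2 = harp/cooking, house 3 = cello/yoga.

2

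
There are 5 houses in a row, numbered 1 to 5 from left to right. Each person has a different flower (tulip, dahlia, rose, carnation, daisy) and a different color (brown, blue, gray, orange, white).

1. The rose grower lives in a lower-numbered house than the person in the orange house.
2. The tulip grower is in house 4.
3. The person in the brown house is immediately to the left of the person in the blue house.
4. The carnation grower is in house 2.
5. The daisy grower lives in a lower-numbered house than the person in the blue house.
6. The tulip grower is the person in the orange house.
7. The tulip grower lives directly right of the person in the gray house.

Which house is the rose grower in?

3

Clue 2: the tulip grower is in house 4.
Clue 4: the carnation grower is in house 2.
Clue 6 places the person in the orange house in house 4.
Clue 7 places the person in the gray house in house 3.
The only flower still possible for house 5 is dahlia.
Clue 3: the person in the brown house is in house 1.
The person in the blue house is in house 2 (clue 3).
From clue 5, the daisy grower must be in house 1.
The only flower still possible for house 3 is rose.
The only color still possible for house 5 is white.
So: house 1 = daisy/brown, house 2 = carnation/blue, house 3 = rose/gray, house 4 = tulip/orange, house 5 = dahlia/white.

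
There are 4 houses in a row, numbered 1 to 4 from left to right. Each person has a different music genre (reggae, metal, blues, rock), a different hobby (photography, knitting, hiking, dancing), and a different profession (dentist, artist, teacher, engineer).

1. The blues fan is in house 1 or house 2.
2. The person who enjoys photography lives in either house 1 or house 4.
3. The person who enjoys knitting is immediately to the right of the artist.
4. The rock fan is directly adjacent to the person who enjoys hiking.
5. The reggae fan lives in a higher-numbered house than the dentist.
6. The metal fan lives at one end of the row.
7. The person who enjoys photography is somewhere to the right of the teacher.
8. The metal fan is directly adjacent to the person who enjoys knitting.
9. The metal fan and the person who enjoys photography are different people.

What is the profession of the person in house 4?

engineer

Clue 7: the person who enjoys photography is in house 4.
Clue 9 places the metal fan in house 1.
House 2 music genre: only blues fits.
House 4 profession: only engineer fits.
From clue 8, the person who enjoys knitting must be in house 2.
That leaves dancing as the hobby for house 1.
That leaves hiking as the hobby for house 3.
By clue 3, the artist is in house 1.
The rock fan is in house 4 (clue 4).
The only music genre still possible for house 3 is reggae.
From clue 5, the dentist must be in house 2.
House 3 profession: only teacher fits.
So: house 1 = metal/dancing/artist, house 2 = blues/knitting/dentist, house 3 = reggae/hiking/teacher, house 4 = rock/photography/engineer.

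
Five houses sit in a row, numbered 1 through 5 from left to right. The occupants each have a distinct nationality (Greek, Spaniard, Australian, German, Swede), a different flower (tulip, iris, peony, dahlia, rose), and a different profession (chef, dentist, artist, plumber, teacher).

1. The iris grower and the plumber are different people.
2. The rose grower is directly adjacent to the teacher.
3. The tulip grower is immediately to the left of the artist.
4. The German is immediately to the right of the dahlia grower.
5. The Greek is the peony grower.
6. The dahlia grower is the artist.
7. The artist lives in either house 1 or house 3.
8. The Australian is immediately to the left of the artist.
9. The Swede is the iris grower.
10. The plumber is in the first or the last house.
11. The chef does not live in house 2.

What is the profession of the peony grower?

By clue 7, the artist is in house 3.
Clue 8: the Australian is in house 2.
By clue 3, the tulip grower is in house 2.
Clue 6 places the dahlia grower in house 3.
By clue 4, the German is in house 4.
House 3 nationality: only Spaniard fits.
The only flower still possible for house 4 is rose.
By clue 2, the teacher is in house 5.
The only profession still possible for house 2 is dentist.
The only profession still possible for house 4 is chef.
Clue 1 places the iris grower in house 5.
Clue 9: the Swede is in house 5.
House 1 nationality: only Greek fits.
So house 1 gets peony for flower.
House 1 profession: only plumber fits.
So: house 1 = Greek/peony/plumber, house 2 = Australian/tulip/dentist, house 3 = Spaniard/dahlia/artist, house 4 = German/rose/chef, house 5 = Swede/iris/teacher.

plumber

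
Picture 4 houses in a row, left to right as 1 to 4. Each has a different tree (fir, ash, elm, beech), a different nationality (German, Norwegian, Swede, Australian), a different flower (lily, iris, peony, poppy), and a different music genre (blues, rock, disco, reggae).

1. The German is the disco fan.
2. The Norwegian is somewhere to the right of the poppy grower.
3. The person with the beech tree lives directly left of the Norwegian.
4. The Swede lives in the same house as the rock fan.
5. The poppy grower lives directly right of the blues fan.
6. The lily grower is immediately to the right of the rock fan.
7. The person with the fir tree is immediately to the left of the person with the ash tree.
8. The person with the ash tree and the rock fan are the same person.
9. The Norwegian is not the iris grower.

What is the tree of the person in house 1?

So house 4 gets elm for tree.
House 1's tree must be fir (nothing else left).
By clue 7, the person with the ash tree is in house 2.
By clue 8, the rock fan is in house 2.
House 3 tree: only beech fits.
Clue 3: the Norwegian is in house 4.
From clue 4, the Swede must be in house 2.
Clue 5: the poppy grower is in house 2.
The lily grower is in house 3 (clue 6).
That leaves peony as the flower for house 4.
That leaves blues as the music genre for house 1.
Clue 1: the German is in house 3.
Clue 1 places the disco fan in house 3.
The only nationality still possible for house 1 is Australian.
House 1 flower: only iris fits.
So house 4 gets reggae for music genre.
So: house 1 = fir/Australian/iris/blues, house 2 = ash/Swede/poppy/rock, house 3 = beech/German/lily/disco, house 4 = elm/Norwegian/peony/reggae.

fir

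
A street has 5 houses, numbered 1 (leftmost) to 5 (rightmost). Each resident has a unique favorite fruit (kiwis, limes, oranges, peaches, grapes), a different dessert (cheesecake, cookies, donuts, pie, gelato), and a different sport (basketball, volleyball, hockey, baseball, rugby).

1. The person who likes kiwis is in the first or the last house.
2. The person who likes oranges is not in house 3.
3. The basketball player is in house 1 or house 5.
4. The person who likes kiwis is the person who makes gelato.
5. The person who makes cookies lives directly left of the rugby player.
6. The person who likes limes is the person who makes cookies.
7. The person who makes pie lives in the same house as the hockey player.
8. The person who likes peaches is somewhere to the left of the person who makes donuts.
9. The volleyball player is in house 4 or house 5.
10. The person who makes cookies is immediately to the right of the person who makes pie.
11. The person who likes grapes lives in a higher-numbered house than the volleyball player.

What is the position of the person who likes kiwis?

1

Clue 11: the person who likes grapes is in house 5.
By clue 11, the volleyball player is in house 4.
From clue 4, the person who makes gelato must be in house 1.
House 1's favorite fruit must be kiwis (nothing else left).
House 3 favorite fruit: only peaches fits.
By clue 7, the hockey player is in house 3.
From clue 10, the person who makes cookies must be in house 4.
The only dessert still possible for house 2 is cheesecake.
House 3 dessert: only pie fits.
So house 5 gets donuts for dessert.
That leaves baseball as the sport for house 2.
So house 5 gets rugby for sport.
Clue 6 places the person who likes limes in house 4.
The only favorite fruit still possible for house 2 is oranges.
House 1 sport: only basketball fits.
So: house 1 = kiwis/gelato/basketball, house 2 = oranges/cheesecake/baseball, house 3 = peaches/pie/hockey, house 4 = limes/cookies/volleyball, house 5 = grapes/donuts/rugby.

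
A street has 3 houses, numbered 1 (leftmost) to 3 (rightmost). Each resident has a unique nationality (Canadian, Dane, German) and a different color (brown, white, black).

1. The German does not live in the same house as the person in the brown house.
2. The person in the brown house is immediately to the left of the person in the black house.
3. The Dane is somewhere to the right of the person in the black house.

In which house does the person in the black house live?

2

By clue 3, the Dane is in house 3.
By clue 3, the person in the black house is in house 2.
The only color still possible for house 3 is white.
Clue 1 places the German in house 2.
The only nationality still possible for house 1 is Canadian.
That leaves brown as the color for house 1.
So: house 1 = Canadian/brown, house 2 = German/black, house 3 = Dane/white.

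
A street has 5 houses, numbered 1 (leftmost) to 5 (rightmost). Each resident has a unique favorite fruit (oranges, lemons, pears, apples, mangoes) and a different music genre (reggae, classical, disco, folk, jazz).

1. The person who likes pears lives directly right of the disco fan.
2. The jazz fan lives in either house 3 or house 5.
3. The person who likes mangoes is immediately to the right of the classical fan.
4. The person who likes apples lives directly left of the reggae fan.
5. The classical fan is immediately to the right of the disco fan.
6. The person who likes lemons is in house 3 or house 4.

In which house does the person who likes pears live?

The person who likes lemons is narrowed to house 3 or 4; consider each.
Placing it in house 4 leads to a contradiction, so it's in house 3.
The classical fan is in house 4 (clue 5).
Clue 5: the disco fan is in house 3.
House 1 music genre: only folk fits.
That leaves reggae as the music genre for house 2.
So house 5 gets jazz for music genre.
Clue 1: the person who likes pears is in house 4.
From clue 3, the person who likes mangoes must be in house 5.
Clue 4 places the person who likes apples in house 1.
So house 2 gets oranges for favorite fruit.
So: house 1 = apples/folk, house 2 = oranges/reggae, house 3 = lemons/disco, house 4 = pears/classical, house 5 = mangoes/jazz.

4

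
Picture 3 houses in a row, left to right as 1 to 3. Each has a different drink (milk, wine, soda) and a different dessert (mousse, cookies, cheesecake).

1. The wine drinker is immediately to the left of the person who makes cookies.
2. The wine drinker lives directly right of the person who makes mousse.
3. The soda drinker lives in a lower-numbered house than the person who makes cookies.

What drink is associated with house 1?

Clue 2 places the wine drinker in house 2.
Clue 2: the person who makes mousse is in house 1.
House 1's drink must be soda (nothing else left).
The only drink still possible for house 3 is milk.
Clue 1: the person who makes cookies is in house 3.
That leaves cheesecake as the dessert for house 2.
So: house 1 = soda/mousse, house 2 = wine/cheesecake, house 3 = milk/cookies.

soda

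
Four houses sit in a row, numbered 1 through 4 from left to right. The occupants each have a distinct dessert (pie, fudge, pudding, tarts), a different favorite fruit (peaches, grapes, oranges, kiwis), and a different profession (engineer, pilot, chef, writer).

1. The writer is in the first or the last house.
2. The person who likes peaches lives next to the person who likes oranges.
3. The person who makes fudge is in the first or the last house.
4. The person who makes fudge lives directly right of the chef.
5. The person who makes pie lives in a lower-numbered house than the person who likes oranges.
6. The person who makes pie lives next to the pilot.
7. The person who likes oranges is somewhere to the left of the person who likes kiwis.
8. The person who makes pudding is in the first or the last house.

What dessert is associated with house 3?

Clue 4 places the person who makes fudge in house 4.
Clue 4: the chef is in house 3.
That leaves pudding as the dessert for house 1.
The person who makes pie is in house 2 (clue 5).
By clue 5, the person who likes oranges is in house 3.
The pilot is in house 1 (clue 6).
From clue 7, the person who likes kiwis must be in house 4.
The only dessert still possible for house 3 is tarts.
That leaves engineer as the profession for house 2.
The only profession still possible for house 4 is writer.
By clue 2, the person who likes peaches is in house 2.
So house 1 gets grapes for favorite fruit.
So: house 1 = pudding/grapes/pilot, house 2 = pie/peaches/engineer, house 3 = tarts/oranges/chef, house 4 = fudge/kiwis/writer.

tarts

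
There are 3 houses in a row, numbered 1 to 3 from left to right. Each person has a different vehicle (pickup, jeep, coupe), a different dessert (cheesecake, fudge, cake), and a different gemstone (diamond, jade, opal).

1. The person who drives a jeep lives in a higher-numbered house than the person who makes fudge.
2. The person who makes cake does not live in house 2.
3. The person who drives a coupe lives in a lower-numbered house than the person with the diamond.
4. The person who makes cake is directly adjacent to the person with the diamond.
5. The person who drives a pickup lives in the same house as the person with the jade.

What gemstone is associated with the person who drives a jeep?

diamond

The person with the diamond is in house 2 (clue 4).
By clue 3, the person who drives a coupe is in house 1.
So house 2 gets jeep for vehicle.
House 3 vehicle: only pickup fits.
By clue 1, the person who makes fudge is in house 1.
By clue 5, the person with the jade is in house 3.
House 2 dessert: only cheesecake fits.
House 3's dessert must be cake (nothing else left).
That leaves opal as the gemstone for house 1.
So: house 1 = coupe/fudge/opal, house 2 = jeep/cheesecake/diamond, house 3 = pickup/cake/jade.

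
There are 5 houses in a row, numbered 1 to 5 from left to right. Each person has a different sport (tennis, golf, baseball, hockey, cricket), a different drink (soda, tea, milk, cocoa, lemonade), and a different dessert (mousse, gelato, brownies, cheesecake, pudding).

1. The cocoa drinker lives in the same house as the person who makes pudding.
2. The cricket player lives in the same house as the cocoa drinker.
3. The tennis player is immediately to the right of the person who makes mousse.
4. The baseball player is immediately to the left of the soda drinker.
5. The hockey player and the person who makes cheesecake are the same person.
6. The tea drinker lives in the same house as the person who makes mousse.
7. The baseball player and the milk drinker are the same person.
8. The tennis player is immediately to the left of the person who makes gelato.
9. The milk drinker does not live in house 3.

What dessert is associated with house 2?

The baseball player is narrowed to house 1 or 2 or 4; consider each.
Placing it in house 1 and house 2 leads to a contradiction, so it's in house 4.
By clue 4, the soda drinker is in house 5.
From clue 7, the milk drinker must be in house 4.
The tennis player is narrowed to house 2 or 3; consider each.
Placing it in house 2 leads to a contradiction, so it's in house 3.
Clue 3: the person who makes mousse is in house 2.
By clue 6, the tea drinker is in house 2.
The person who makes gelato is in house 4 (clue 8).
From clue 2, the cricket player must be in house 1.
From clue 2, the cocoa drinker must be in house 1.
So house 2 gets golf for sport.
That leaves hockey as the sport for house 5.
The only drink still possible for house 3 is lemonade.
From clue 1, the person who makes pudding must be in house 1.
From clue 5, the person who makes cheesecake must be in house 5.
The only dessert still possible for house 3 is brownies.
So: house 1 = cricket/cocoa/pudding, house 2 = golf/tea/mousse, house 3 = tennis/lemonade/brownies, house 4 = baseball/milk/gelato, house 5 = hockey/soda/cheesecake.

mousse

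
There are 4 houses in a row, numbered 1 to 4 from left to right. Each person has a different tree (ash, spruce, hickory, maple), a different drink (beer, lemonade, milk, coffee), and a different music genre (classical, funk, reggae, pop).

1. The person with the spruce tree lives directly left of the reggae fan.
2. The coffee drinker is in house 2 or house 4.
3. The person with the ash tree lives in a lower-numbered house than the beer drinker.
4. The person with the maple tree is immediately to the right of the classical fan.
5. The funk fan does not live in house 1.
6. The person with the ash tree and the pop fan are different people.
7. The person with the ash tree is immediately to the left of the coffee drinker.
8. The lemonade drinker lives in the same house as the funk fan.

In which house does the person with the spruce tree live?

3

That leaves milk as the drink for house 1.
The person with the ash tree is narrowed to house 1 or 3; consider each.
Placing it in house 3 leads to a contradiction, so it's in house 1.
The coffee drinker is in house 2 (clue 7).
House 1's music genre must be classical (nothing else left).
By clue 4, the person with the maple tree is in house 2.
The only tree still possible for house 4 is hickory.
So house 2 gets pop for music genre.
By clue 1, the reggae fan is in house 4.
House 3 tree: only spruce fits.
So house 3 gets funk for music genre.
The lemonade drinker is in house 3 (clue 8).
House 4's drink must be beer (nothing else left).
So: house 1 = ash/milk/classical, house 2 = maple/coffee/pop, house 3 = spruce/lemonade/funk, house 4 = hickory/beer/reggae.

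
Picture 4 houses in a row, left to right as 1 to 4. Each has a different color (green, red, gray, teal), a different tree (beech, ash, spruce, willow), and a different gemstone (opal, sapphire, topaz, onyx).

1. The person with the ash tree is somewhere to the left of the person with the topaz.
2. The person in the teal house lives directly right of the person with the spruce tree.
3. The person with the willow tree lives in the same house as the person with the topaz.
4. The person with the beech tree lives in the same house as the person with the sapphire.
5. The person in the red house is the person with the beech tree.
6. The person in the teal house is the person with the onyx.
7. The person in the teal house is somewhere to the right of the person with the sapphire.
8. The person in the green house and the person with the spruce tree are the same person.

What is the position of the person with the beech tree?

So house 4 gets willow for tree.
The person with the topaz is in house 4 (clue 3).
So house 4 gets gray for color.
House 3's color must be teal (nothing else left).
House 3's tree must be ash (nothing else left).
Clue 2 places the person with the spruce tree in house 2.
By clue 6, the person with the onyx is in house 3.
From clue 8, the person in the green house must be in house 2.
House 1's color must be red (nothing else left).
The only tree still possible for house 1 is beech.
Clue 4 places the person with the sapphire in house 1.
House 2 gemstone: only opal fits.
So: house 1 = red/beech/sapphire, house 2 = green/spruce/opal, house 3 = teal/ash/onyx, house 4 = gray/willow/topaz.

1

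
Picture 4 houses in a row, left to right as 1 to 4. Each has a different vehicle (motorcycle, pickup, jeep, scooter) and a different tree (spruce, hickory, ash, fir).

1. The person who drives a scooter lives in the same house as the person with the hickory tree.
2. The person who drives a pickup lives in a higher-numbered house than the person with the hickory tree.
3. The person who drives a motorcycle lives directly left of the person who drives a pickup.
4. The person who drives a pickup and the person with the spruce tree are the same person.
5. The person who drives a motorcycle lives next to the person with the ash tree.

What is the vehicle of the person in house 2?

jeep

The person who drives a motorcycle is narrowed to house 1 or 2 or 3; consider each.
Placing it in house 1 and house 2 leads to a contradiction, so it's in house 3.
The person who drives a pickup is in house 4 (clue 3).
Clue 4: the person with the spruce tree is in house 4.
So house 2 gets ash for tree.
Clue 1: the person who drives a scooter is in house 1.
The person with the hickory tree is in house 1 (clue 1).
House 2's vehicle must be jeep (nothing else left).
The only tree still possible for house 3 is fir.
So: house 1 = scooter/hickory, house 2 = jeep/ash, house 3 = motorcycle/fir, house 4 = pickup/spruce.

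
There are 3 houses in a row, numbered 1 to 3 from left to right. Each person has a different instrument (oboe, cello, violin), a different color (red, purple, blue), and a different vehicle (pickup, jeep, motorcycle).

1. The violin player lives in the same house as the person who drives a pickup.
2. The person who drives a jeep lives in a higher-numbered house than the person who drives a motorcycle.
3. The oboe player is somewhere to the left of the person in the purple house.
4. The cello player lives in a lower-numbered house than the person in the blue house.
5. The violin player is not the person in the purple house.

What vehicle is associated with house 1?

That leaves violin as the instrument for house 3.
That leaves red as the color for house 1.
The person who drives a pickup is in house 3 (clue 1).
Clue 5: the person in the purple house is in house 2.
House 3's color must be blue (nothing else left).
So house 1 gets motorcycle for vehicle.
House 2's vehicle must be jeep (nothing else left).
The oboe player is in house 1 (clue 3).
That leaves cello as the instrument for house 2.
So: house 1 = oboe/red/motorcycle, house 2 = cello/purple/jeep, house 3 = violin/blue/pickup.

motorcycle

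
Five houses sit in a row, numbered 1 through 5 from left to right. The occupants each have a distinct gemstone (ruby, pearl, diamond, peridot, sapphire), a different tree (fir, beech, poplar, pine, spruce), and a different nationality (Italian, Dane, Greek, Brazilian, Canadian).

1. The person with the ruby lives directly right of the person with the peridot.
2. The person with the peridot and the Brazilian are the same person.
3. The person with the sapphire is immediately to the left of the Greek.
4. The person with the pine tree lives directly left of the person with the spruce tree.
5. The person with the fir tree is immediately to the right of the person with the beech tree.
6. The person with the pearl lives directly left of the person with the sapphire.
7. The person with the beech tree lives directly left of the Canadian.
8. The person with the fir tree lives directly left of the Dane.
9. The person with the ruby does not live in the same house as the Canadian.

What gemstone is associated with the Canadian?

pearl

The person with the pearl is narrowed to house 1 or 2 or 3; consider each.
Placing it in house 1 and house 2 leads to a contradiction, so it's in house 3.
Clue 6 places the person with the sapphire in house 4.
Clue 1 places the person with the ruby in house 2.
Clue 1 places the person with the peridot in house 1.
The Brazilian is in house 1 (clue 2).
From clue 3, the Greek must be in house 5.
That leaves diamond as the gemstone for house 5.
So house 2 gets Italian for nationality.
The person with the fir tree is in house 3 (clue 5).
Clue 5 places the person with the beech tree in house 2.
Clue 7: the Canadian is in house 3.
By clue 8, the Dane is in house 4.
By clue 4, the person with the pine tree is in house 4.
Clue 4: the person with the spruce tree is in house 5.
House 1's tree must be poplar (nothing else left).
So: house 1 = peridot/poplar/Brazilian, house 2 = ruby/beech/Italian, house 3 = pearl/fir/Canadian, house 4 = sapphire/pine/Dane, house 5 = diamond/spruce/Greek.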